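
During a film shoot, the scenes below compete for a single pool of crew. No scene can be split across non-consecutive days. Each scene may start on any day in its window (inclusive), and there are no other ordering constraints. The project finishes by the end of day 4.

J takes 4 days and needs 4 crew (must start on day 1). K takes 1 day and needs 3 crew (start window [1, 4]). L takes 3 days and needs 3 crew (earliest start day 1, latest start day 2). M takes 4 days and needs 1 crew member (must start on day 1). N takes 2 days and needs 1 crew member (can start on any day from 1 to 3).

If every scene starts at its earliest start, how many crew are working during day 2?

At early start, day 2 has: J, L, M, N.
Demand: 4 + 3 + 1 + 1 = 9.

9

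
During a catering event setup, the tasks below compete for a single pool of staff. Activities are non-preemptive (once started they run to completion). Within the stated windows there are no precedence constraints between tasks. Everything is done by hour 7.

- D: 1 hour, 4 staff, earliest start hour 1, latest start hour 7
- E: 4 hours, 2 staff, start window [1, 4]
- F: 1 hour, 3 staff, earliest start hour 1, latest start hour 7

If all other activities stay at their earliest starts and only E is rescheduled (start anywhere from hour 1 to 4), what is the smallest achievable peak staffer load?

E@1: h1:9  h2:2  h3:2  h4:2  h5:0  h6:0  h7:0 → peak 9
E@2: h1:7  h2:2  h3:2  h4:2  h5:2  h6:0  h7:0 → peak 7
E@3: h1:7  h2:0  h3:2  h4:2  h5:2  h6:2  h7:0 → peak 7
E@4: h1:7  h2:0  h3:0  h4:2  h5:2  h6:2  h7:2 → peak 7
Best is E@2, peak 7.

7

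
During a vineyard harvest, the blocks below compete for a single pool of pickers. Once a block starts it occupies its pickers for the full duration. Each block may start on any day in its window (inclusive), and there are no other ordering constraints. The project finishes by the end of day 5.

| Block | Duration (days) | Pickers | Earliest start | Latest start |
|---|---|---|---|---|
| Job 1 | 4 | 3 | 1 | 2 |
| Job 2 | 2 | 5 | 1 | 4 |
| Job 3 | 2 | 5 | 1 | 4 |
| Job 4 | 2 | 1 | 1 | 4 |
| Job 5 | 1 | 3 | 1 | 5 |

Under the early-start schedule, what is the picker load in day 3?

3

At early start, day 3 has: Job 1.
Demand: 3 = 3.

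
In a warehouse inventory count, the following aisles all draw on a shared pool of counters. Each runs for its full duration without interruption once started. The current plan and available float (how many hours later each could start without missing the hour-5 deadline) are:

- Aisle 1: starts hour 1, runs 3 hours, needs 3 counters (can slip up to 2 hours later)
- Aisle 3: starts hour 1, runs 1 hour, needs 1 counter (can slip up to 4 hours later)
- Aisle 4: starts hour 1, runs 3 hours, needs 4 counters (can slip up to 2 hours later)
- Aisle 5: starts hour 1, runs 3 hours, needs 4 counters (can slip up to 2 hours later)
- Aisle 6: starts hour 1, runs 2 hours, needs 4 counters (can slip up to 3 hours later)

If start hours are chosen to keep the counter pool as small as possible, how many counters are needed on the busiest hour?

11

Early-start (Aisle 1@1, Aisle 3@1, Aisle 4@1, Aisle 5@1, Aisle 6@1) gives peak 16: h1:16  h2:15  h3:11  h4:0  h5:0.
Shift Aisle 5→2, Aisle 6→4.
Schedule Aisle 1@1, Aisle 3@1, Aisle 4@1, Aisle 5@2, Aisle 6@4: h1:8  h2:11  h3:11  h4:8  h5:4 — peak 11.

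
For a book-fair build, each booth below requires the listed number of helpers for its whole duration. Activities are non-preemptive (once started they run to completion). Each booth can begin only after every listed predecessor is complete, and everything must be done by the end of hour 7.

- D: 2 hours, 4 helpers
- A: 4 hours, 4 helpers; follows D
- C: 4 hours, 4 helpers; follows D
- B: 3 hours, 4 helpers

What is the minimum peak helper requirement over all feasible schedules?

Early-start (D@1, A@3, C@3, B@1) gives peak 12: h1:8  h2:8  h3:12  h4:8  h5:8  h6:8  h7:0.
Shift C→4.
Schedule D@1, A@3, C@4, B@1: h1:8  h2:8  h3:8  h4:8  h5:8  h6:8  h7:4 — peak 8.
Total helper-hours = 52 over 7 hours ⇒ peak ≥ ⌈52/7⌉ = 8, so 8 is optimal.

8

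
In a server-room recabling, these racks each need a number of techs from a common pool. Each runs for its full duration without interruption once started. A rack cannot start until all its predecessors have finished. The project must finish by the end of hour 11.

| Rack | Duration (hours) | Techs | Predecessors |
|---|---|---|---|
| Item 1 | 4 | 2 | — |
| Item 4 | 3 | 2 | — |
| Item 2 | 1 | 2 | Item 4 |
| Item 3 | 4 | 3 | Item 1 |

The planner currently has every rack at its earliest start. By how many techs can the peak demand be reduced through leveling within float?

0

Early-start peak: h1:4  h2:4  h3:4  h4:4  h5:3  h6:3  h7:3  h8:3  h9:0  h10:0  h11:0 ⇒ 4.
Leveled (Item 1@1, Item 4@1, Item 2@4, Item 3@5): h1:4  h2:4  h3:4  h4:4  h5:3  h6:3  h7:3  h8:3  h9:0  h10:0  h11:0 ⇒ 4.
Reduction 4 − 4 = 0.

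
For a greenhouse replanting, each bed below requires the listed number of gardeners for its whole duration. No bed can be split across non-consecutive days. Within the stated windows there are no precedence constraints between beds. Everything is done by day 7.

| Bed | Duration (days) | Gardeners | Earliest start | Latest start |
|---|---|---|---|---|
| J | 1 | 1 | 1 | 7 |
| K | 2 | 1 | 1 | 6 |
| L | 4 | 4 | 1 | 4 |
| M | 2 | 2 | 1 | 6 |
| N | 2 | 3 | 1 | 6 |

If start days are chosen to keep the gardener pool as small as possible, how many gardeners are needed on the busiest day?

Early-start (J@1, K@1, L@1, M@1, N@1) gives peak 11: d1:11  d2:10  d3:4  d4:4  d5:0  d6:0  d7:0.
Shift L→2, M→6, N→6.
Schedule J@1, K@1, L@2, M@6, N@6: d1:2  d2:5  d3:4  d4:4  d5:4  d6:5  d7:5 — peak 5.
Total gardener-days = 29 over 7 days ⇒ peak ≥ ⌈29/7⌉ = 5, so 5 is optimal.

5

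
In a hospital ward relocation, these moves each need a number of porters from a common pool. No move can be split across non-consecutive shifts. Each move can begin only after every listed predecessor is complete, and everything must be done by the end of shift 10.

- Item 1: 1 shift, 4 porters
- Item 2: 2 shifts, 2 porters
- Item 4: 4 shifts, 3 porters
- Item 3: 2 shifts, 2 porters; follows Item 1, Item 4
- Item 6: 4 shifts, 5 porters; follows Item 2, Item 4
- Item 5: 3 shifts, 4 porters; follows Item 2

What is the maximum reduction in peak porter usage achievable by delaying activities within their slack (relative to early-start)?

4

Early-start peak: s1:9  s2:5  s3:7  s4:7  s5:11  s6:7  s7:5  s8:5  s9:0  s10:0 ⇒ 11.
Leveled (Item 1@1, Item 2@1, Item 4@2, Item 3@6, Item 6@6, Item 5@3): s1:6  s2:5  s3:7  s4:7  s5:7  s6:7  s7:7  s8:5  s9:5  s10:0 ⇒ 7.
Reduction 11 − 7 = 4.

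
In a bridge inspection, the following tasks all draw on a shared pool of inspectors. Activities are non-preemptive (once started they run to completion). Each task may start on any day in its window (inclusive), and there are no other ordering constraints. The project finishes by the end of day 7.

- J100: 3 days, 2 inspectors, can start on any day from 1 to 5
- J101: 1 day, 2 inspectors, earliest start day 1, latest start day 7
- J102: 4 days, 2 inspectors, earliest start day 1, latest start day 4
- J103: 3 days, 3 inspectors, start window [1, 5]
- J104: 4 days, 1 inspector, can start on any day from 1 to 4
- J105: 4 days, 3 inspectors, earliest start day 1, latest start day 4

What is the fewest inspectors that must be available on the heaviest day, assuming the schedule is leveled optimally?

Early-start (J100@1, J101@1, J102@1, J103@1, J104@1, J105@1) gives peak 13: d1:13  d2:11  d3:11  d4:6  d5:0  d6:0  d7:0.
Shift J103→5, J105→4.
Schedule J100@1, J101@1, J102@1, J103@5, J104@1, J105@4: d1:7  d2:5  d3:5  d4:6  d5:6  d6:6  d7:6 — peak 7.

7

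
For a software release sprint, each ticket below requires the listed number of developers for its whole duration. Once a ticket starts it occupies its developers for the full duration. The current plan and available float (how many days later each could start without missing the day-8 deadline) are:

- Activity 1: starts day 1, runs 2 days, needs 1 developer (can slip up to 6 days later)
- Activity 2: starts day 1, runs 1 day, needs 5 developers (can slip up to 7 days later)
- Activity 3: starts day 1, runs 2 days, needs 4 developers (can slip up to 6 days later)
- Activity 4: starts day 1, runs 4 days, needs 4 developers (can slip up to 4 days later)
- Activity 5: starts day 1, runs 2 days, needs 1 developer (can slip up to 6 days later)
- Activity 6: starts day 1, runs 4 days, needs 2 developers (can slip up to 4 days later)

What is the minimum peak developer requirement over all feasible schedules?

Early-start (Activity 1@1, Activity 2@1, Activity 3@1, Activity 4@1, Activity 5@1, Activity 6@1) gives peak 17: d1:17  d2:12  d3:6  d4:6  d5:0  d6:0  d7:0  d8:0.
Shift Activity 3→2, Activity 4→4, Activity 5→2, Activity 6→4.
Schedule Activity 1@1, Activity 2@1, Activity 3@2, Activity 4@4, Activity 5@2, Activity 6@4: d1:6  d2:6  d3:5  d4:6  d5:6  d6:6  d7:6  d8:0 — peak 6.
Total developer-days = 41 over 8 days ⇒ peak ≥ ⌈41/8⌉ = 6, so 6 is optimal.

6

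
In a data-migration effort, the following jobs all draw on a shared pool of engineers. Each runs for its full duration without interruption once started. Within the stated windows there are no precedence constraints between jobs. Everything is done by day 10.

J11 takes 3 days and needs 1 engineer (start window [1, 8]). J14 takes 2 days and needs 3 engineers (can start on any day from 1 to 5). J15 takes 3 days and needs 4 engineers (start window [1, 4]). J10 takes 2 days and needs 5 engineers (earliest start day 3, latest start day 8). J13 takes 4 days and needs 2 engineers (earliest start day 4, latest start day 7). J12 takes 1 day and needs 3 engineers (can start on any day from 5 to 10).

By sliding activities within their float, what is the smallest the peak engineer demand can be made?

5

Early-start (J11@1, J14@1, J15@1, J10@3, J13@4, J12@5) gives peak 10: d1:8  d2:8  d3:10  d4:7  d5:5  d6:2  d7:2  d8:0  d9:0  d10:0.
Shift J14→4, J10→8, J12→6.
Schedule J11@1, J14@4, J15@1, J10@8, J13@4, J12@6: d1:5  d2:5  d3:5  d4:5  d5:5  d6:5  d7:2  d8:5  d9:5  d10:0 — peak 5.
Total engineer-days = 42 over 10 days ⇒ peak ≥ ⌈42/10⌉ = 5, so 5 is optimal.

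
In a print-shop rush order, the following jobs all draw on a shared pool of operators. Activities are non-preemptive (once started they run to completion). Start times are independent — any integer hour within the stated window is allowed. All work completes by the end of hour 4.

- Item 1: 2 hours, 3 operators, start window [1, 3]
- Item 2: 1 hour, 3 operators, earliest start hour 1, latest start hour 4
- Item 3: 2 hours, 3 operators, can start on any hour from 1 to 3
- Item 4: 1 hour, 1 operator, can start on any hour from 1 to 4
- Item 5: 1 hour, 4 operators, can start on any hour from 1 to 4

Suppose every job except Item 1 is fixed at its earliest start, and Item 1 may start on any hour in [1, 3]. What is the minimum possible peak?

Item 1@1: h1:14  h2:6  h3:0  h4:0 → peak 14
Item 1@2: h1:11  h2:6  h3:3  h4:0 → peak 11
Item 1@3: h1:11  h2:3  h3:3  h4:3 → peak 11
Best is Item 1@2, peak 11.

11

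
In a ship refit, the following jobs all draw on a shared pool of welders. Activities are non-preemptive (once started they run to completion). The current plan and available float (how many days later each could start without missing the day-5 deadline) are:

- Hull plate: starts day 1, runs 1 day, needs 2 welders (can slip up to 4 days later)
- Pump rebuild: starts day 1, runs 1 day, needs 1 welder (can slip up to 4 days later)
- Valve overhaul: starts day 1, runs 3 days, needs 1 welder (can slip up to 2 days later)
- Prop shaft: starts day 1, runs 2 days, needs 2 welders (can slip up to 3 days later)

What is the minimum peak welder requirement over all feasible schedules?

3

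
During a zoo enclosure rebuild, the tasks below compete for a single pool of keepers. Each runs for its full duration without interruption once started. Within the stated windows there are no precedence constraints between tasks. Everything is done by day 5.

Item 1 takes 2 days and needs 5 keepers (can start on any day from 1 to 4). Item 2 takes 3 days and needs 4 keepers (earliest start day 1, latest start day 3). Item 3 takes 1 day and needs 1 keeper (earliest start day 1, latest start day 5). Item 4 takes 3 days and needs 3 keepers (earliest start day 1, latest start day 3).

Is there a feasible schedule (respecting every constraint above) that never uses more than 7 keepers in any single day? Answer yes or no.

Schedule Item 1@1, Item 2@3, Item 3@1, Item 4@3: d1:6  d2:5  d3:7  d4:7  d5:7 — peak 7 ≤ 7.

yes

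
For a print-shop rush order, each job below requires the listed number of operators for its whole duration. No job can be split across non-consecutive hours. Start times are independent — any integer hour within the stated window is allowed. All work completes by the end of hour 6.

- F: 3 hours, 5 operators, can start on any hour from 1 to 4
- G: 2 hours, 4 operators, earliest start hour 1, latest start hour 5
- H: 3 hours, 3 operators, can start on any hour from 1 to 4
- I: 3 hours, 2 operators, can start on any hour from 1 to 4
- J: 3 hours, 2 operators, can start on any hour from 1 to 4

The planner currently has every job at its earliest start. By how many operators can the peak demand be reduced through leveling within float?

8

Early-start peak: h1:16  h2:16  h3:12  h4:0  h5:0  h6:0 ⇒ 16.
Leveled (F@1, G@4, H@1, I@4, J@4): h1:8  h2:8  h3:8  h4:8  h5:8  h6:4 ⇒ 8.
Reduction 16 − 8 = 8.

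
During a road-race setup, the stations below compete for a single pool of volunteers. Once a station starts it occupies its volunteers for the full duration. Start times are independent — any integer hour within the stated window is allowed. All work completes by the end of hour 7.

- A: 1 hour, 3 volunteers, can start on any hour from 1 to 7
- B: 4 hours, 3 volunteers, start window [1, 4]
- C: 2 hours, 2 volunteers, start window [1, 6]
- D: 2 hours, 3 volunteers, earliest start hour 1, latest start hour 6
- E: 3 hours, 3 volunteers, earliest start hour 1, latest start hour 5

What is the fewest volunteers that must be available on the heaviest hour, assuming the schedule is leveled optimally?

Early-start (A@1, B@1, C@1, D@1, E@1) gives peak 14: h1:14  h2:11  h3:6  h4:3  h5:0  h6:0  h7:0.
Shift C→2, D→4, E→5.
Schedule A@1, B@1, C@2, D@4, E@5: h1:6  h2:5  h3:5  h4:6  h5:6  h6:3  h7:3 — peak 6.

6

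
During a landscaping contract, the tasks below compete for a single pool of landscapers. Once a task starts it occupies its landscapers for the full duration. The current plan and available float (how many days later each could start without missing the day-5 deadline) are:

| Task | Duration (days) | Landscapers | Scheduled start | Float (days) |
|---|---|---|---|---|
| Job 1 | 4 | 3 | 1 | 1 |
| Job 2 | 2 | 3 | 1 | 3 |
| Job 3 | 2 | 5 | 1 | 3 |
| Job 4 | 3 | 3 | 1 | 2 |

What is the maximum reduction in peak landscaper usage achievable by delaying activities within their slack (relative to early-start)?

5

Early-start peak: d1:14  d2:14  d3:6  d4:3  d5:0 ⇒ 14.
Leveled (Job 1@1, Job 2@1, Job 3@4, Job 4@1): d1:9  d2:9  d3:6  d4:8  d5:5 ⇒ 9.
Reduction 14 − 9 = 5.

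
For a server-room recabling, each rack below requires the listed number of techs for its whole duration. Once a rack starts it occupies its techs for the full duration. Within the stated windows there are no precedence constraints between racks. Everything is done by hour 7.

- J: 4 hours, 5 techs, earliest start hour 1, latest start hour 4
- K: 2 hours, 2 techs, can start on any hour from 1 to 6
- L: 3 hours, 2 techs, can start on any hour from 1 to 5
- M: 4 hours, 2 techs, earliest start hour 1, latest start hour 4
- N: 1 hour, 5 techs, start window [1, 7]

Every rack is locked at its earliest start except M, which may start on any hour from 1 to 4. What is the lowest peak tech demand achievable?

M@1: h1:16  h2:11  h3:9  h4:7  h5:0  h6:0  h7:0 → peak 16
M@2: h1:14  h2:11  h3:9  h4:7  h5:2  h6:0  h7:0 → peak 14
M@3: h1:14  h2:9  h3:9  h4:7  h5:2  h6:2  h7:0 → peak 14
M@4: h1:14  h2:9  h3:7  h4:7  h5:2  h6:2  h7:2 → peak 14
Best is M@2, peak 14.

14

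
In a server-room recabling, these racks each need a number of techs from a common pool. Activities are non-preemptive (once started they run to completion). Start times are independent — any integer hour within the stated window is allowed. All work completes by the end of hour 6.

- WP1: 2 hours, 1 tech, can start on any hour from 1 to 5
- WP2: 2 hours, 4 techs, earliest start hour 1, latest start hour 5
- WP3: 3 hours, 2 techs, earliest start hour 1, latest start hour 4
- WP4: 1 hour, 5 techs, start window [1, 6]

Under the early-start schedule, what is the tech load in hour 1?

12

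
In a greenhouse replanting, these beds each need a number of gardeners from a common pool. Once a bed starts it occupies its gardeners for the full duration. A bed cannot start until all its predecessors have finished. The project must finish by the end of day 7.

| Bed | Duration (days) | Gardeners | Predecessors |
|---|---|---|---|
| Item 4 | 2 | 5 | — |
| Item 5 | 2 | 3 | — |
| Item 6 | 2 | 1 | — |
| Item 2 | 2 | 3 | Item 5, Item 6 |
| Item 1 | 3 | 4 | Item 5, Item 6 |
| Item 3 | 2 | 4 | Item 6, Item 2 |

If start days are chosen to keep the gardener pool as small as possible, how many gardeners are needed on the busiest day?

8

Early-start (Item 4@1, Item 5@1, Item 6@1, Item 2@3, Item 1@3, Item 3@5) gives peak 9: d1:9  d2:9  d3:7  d4:7  d5:8  d6:4  d7:0.
Shift Item 4→3, Item 1→5.
Schedule Item 4@3, Item 5@1, Item 6@1, Item 2@3, Item 1@5, Item 3@5: d1:4  d2:4  d3:8  d4:8  d5:8  d6:8  d7:4 — peak 8.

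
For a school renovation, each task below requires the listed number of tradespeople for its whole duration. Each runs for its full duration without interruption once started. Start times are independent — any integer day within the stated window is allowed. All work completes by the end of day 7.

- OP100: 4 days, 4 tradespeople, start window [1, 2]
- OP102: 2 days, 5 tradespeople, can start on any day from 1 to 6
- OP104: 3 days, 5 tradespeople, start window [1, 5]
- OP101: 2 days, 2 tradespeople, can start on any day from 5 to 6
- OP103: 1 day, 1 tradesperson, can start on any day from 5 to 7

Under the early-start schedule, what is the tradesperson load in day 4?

4

At early start, day 4 has: OP100.
Demand: 4 = 4.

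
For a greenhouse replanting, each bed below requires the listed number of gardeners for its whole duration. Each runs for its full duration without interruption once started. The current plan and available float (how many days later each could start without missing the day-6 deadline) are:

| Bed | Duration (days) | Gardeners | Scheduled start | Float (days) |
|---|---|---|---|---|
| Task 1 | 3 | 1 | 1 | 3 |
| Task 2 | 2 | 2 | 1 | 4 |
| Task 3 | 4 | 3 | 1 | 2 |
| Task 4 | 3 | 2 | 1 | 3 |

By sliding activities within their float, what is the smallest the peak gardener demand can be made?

5

Early-start (Task 1@1, Task 2@1, Task 3@1, Task 4@1) gives peak 8: d1:8  d2:8  d3:6  d4:3  d5:0  d6:0.
Shift Task 3→3, Task 4→4.
Schedule Task 1@1, Task 2@1, Task 3@3, Task 4@4: d1:3  d2:3  d3:4  d4:5  d5:5  d6:5 — peak 5.
Total gardener-days = 25 over 6 days ⇒ peak ≥ ⌈25/6⌉ = 5, so 5 is optimal.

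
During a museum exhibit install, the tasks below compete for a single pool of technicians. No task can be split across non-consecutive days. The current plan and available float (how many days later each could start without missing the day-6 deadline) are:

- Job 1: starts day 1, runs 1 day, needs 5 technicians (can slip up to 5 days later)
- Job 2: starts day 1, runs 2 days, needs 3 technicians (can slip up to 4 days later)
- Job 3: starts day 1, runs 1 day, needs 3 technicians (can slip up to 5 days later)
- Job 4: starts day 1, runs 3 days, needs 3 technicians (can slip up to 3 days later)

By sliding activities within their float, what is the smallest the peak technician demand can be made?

6

Early-start (Job 1@1, Job 2@1, Job 3@1, Job 4@1) gives peak 14: d1:14  d2:6  d3:3  d4:0  d5:0  d6:0.
Shift Job 2→2, Job 3→2, Job 4→3.
Schedule Job 1@1, Job 2@2, Job 3@2, Job 4@3: d1:5  d2:6  d3:6  d4:3  d5:3  d6:0 — peak 6.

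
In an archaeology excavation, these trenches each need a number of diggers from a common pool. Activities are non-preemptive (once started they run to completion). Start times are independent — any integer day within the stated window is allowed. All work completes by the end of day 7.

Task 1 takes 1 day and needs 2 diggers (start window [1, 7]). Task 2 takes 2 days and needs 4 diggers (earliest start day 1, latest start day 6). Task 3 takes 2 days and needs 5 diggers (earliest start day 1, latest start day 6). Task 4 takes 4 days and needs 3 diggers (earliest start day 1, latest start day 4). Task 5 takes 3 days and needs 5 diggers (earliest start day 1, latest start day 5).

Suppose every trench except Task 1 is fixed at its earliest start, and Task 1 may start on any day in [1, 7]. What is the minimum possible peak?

Task 1@1: d1:19  d2:17  d3:8  d4:3  d5:0  d6:0  d7:0 → peak 19
Task 1@2: d1:17  d2:19  d3:8  d4:3  d5:0  d6:0  d7:0 → peak 19
Task 1@3: d1:17  d2:17  d3:10  d4:3  d5:0  d6:0  d7:0 → peak 17
Task 1@4: d1:17  d2:17  d3:8  d4:5  d5:0  d6:0  d7:0 → peak 17
Task 1@5: d1:17  d2:17  d3:8  d4:3  d5:2  d6:0  d7:0 → peak 17
Task 1@6: d1:17  d2:17  d3:8  d4:3  d5:0  d6:2  d7:0 → peak 17
Task 1@7: d1:17  d2:17  d3:8  d4:3  d5:0  d6:0  d7:2 → peak 17
Best is Task 1@3, peak 17.

17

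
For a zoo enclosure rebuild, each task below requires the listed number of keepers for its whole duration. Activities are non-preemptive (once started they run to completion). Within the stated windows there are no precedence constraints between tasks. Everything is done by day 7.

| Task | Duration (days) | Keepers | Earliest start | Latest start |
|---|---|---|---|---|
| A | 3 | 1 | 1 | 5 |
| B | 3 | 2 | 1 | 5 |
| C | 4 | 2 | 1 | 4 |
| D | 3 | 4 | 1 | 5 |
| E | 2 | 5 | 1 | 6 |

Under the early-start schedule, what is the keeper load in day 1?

At early start, day 1 has: A, B, C, D, E.
Demand: 1 + 2 + 2 + 4 + 5 = 14.

14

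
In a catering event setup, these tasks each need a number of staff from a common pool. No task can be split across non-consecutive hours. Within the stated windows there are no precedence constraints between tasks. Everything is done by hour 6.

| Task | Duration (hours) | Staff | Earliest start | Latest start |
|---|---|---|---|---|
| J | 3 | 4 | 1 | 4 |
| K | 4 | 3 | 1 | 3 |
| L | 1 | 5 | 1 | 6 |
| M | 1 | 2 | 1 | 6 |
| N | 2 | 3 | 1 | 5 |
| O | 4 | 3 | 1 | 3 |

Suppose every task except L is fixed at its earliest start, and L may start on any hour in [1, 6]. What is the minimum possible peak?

L@1: h1:20  h2:13  h3:10  h4:6  h5:0  h6:0 → peak 20
L@2: h1:15  h2:18  h3:10  h4:6  h5:0  h6:0 → peak 18
L@3: h1:15  h2:13  h3:15  h4:6  h5:0  h6:0 → peak 15
L@4: h1:15  h2:13  h3:10  h4:11  h5:0  h6:0 → peak 15
L@5: h1:15  h2:13  h3:10  h4:6  h5:5  h6:0 → peak 15
L@6: h1:15  h2:13  h3:10  h4:6  h5:0  h6:5 → peak 15
Best is L@3, peak 15.

15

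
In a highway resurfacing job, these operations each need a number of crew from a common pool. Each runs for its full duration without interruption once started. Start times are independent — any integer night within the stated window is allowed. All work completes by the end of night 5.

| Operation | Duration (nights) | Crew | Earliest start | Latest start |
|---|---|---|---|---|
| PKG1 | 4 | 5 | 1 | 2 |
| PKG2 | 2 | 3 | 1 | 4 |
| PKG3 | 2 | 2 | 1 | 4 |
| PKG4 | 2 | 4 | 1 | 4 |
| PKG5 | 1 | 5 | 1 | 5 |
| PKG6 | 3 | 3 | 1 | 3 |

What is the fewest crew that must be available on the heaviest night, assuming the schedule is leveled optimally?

Early-start (PKG1@1, PKG2@1, PKG3@1, PKG4@1, PKG5@1, PKG6@1) gives peak 22: n1:22  n2:17  n3:8  n4:5  n5:0.
Shift PKG3→3, PKG4→4, PKG5→5.
Schedule PKG1@1, PKG2@1, PKG3@3, PKG4@4, PKG5@5, PKG6@1: n1:11  n2:11  n3:10  n4:11  n5:9 — peak 11.
Total crew member-nights = 52 over 5 nights ⇒ peak ≥ ⌈52/5⌉ = 11, so 11 is optimal.

11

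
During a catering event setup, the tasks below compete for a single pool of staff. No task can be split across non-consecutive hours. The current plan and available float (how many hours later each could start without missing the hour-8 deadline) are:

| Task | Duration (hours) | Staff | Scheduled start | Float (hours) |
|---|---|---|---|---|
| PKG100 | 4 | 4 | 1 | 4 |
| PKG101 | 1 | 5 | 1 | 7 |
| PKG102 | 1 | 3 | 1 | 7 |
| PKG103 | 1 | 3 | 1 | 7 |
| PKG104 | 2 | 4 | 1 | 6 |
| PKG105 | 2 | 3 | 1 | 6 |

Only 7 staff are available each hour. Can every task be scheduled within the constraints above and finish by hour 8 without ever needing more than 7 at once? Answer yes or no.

Schedule PKG100@1, PKG101@5, PKG102@1, PKG103@2, PKG104@6, PKG105@3: h1:7  h2:7  h3:7  h4:7  h5:5  h6:4  h7:4  h8:0 — peak 7 ≤ 7.

yes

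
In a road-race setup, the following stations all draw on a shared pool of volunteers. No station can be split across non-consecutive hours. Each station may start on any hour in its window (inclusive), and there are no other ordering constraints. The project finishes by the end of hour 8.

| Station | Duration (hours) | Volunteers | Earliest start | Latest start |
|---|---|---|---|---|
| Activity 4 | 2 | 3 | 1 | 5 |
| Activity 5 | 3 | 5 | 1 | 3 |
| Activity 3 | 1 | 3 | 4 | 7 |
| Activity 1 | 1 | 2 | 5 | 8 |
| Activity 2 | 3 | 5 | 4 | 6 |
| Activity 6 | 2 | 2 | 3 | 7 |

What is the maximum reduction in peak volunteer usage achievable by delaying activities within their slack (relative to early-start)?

Early-start peak: h1:8  h2:8  h3:7  h4:10  h5:7  h6:5  h7:0  h8:0 ⇒ 10.
Leveled (Activity 4@4, Activity 5@1, Activity 3@4, Activity 1@5, Activity 2@6, Activity 6@5): h1:5  h2:5  h3:5  h4:6  h5:7  h6:7  h7:5  h8:5 ⇒ 7.
Reduction 10 − 7 = 3.

3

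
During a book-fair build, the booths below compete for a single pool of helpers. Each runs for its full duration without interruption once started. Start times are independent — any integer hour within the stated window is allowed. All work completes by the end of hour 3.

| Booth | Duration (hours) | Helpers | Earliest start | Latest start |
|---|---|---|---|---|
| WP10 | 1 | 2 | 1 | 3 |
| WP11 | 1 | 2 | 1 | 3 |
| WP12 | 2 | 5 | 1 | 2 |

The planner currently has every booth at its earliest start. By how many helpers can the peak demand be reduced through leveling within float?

Early-start peak: h1:9  h2:5  h3:0 ⇒ 9.
Leveled (WP10@1, WP11@1, WP12@2): h1:4  h2:5  h3:5 ⇒ 5.
Reduction 9 − 5 = 4.

4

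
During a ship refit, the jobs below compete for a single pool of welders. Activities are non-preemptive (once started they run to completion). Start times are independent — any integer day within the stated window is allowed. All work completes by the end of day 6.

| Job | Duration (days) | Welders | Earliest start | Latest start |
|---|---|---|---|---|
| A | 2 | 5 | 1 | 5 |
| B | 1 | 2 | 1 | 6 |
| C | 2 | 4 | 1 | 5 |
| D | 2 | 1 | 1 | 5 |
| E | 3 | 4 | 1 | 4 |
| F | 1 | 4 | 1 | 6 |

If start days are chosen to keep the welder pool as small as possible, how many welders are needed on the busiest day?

Early-start (A@1, B@1, C@1, D@1, E@1, F@1) gives peak 20: d1:20  d2:14  d3:4  d4:0  d5:0  d6:0.
Shift C→3, E→3, F→5.
Schedule A@1, B@1, C@3, D@1, E@3, F@5: d1:8  d2:6  d3:8  d4:8  d5:8  d6:0 — peak 8.

8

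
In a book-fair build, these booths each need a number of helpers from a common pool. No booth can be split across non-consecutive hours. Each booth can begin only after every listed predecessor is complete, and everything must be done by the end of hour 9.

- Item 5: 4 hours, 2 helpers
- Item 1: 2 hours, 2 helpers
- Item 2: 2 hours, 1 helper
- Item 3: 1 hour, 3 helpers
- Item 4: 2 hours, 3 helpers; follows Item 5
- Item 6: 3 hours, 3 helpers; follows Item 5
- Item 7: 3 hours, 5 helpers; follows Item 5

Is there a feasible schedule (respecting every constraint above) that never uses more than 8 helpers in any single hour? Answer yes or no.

Schedule Item 5@1, Item 1@1, Item 2@1, Item 3@1, Item 4@5, Item 6@5, Item 7@7: h1:8  h2:5  h3:2  h4:2  h5:6  h6:6  h7:8  h8:5  h9:5 — peak 8 ≤ 8.

yes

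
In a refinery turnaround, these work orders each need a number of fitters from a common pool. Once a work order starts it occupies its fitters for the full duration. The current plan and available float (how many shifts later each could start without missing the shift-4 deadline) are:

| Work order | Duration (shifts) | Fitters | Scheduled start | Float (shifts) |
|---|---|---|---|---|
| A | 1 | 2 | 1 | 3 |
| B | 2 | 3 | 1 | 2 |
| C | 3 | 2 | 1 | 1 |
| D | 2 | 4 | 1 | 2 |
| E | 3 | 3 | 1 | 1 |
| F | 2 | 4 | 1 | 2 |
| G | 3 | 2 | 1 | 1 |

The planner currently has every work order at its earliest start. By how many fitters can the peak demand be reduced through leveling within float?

Early-start peak: s1:20  s2:18  s3:7  s4:0 ⇒ 20.
Leveled (A@1, B@1, C@1, D@1, E@1, F@3, G@2): s1:14  s2:14  s3:11  s4:6 ⇒ 14.
Reduction 20 − 14 = 6.

6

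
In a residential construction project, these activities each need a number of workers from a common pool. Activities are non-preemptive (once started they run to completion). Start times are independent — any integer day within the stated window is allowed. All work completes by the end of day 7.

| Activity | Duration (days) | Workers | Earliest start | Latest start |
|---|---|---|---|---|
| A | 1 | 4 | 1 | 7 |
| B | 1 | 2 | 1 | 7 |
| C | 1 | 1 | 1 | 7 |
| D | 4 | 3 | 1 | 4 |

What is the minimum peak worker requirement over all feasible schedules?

4

Early-start (A@1, B@1, C@1, D@1) gives peak 10: d1:10  d2:3  d3:3  d4:3  d5:0  d6:0  d7:0.
Shift B→2, C→2, D→3.
Schedule A@1, B@2, C@2, D@3: d1:4  d2:3  d3:3  d4:3  d5:3  d6:3  d7:0 — peak 4.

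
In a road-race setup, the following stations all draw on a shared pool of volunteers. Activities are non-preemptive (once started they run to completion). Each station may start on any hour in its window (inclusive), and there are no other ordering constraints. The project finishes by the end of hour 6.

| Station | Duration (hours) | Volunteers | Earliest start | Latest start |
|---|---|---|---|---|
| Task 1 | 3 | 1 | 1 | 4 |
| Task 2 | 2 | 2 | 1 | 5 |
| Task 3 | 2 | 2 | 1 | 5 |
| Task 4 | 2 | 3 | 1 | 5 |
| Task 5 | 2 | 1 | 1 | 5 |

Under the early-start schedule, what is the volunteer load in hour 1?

At early start, hour 1 has: Task 1, Task 2, Task 3, Task 4, Task 5.
Demand: 1 + 2 + 2 + 3 + 1 = 9.

9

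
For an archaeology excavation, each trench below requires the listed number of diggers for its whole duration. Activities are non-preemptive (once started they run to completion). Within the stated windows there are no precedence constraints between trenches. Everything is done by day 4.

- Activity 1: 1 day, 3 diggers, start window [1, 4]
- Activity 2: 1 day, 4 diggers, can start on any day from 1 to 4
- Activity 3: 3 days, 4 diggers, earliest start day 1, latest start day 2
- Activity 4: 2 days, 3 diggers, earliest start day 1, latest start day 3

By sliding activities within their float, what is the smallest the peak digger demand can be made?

7

Early-start (Activity 1@1, Activity 2@1, Activity 3@1, Activity 4@1) gives peak 14: d1:14  d2:7  d3:4  d4:0.
Shift Activity 3→2, Activity 4→2.
Schedule Activity 1@1, Activity 2@1, Activity 3@2, Activity 4@2: d1:7  d2:7  d3:7  d4:4 — peak 7.
Total digger-days = 25 over 4 days ⇒ peak ≥ ⌈25/4⌉ = 7, so 7 is optimal.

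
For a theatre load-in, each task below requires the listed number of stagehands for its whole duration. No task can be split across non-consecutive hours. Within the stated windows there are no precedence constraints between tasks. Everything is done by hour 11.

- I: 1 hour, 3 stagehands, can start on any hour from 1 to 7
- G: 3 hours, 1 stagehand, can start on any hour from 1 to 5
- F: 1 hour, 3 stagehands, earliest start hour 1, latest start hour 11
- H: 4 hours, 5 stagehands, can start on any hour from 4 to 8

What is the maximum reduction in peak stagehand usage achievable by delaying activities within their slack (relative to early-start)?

2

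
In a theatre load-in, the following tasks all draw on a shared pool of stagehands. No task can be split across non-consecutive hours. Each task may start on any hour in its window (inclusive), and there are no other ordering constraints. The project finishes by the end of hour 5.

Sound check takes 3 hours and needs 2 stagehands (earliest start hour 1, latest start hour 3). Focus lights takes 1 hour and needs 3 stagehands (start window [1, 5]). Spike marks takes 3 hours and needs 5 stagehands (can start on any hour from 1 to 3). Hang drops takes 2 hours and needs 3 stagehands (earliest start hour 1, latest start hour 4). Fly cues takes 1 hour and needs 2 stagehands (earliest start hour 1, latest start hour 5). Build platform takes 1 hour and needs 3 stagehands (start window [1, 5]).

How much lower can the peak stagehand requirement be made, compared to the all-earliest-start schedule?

10

Early-start peak: h1:18  h2:10  h3:7  h4:0  h5:0 ⇒ 18.
Leveled (Sound check@1, Focus lights@1, Spike marks@2, Hang drops@4, Fly cues@1, Build platform@5): h1:7  h2:7  h3:7  h4:8  h5:6 ⇒ 8.
Reduction 18 − 8 = 10.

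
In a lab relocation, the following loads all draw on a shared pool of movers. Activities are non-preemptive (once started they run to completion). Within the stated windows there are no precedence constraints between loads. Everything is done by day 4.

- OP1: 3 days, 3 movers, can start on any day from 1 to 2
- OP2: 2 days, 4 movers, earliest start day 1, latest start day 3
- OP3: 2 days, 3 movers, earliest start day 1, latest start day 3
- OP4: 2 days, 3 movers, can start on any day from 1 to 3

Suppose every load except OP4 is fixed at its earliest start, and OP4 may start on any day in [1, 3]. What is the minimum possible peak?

10

OP4@1: d1:13  d2:13  d3:3  d4:0 → peak 13
OP4@2: d1:10  d2:13  d3:6  d4:0 → peak 13
OP4@3: d1:10  d2:10  d3:6  d4:3 → peak 10
Best is OP4@3, peak 10.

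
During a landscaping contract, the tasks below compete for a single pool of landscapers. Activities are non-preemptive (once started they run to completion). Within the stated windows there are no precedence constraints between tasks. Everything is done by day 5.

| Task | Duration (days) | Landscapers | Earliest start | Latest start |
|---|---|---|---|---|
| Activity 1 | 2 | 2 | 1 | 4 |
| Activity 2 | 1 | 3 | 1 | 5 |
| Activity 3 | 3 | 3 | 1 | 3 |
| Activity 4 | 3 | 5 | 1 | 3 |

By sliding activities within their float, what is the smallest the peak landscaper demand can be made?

Early-start (Activity 1@1, Activity 2@1, Activity 3@1, Activity 4@1) gives peak 13: d1:13  d2:10  d3:8  d4:0  d5:0.
Shift Activity 4→3.
Schedule Activity 1@1, Activity 2@1, Activity 3@1, Activity 4@3: d1:8  d2:5  d3:8  d4:5  d5:5 — peak 8.

8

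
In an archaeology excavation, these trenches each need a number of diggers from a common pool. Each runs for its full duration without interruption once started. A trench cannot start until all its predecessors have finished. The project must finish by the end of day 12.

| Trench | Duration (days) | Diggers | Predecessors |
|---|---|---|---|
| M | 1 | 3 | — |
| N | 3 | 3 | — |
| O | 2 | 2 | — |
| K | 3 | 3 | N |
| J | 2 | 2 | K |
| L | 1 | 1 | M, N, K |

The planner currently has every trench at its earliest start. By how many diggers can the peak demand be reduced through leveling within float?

Early-start peak: d1:8  d2:5  d3:3  d4:3  d5:3  d6:3  d7:3  d8:2  d9:0  d10:0  d11:0  d12:0 ⇒ 8.
Leveled (M@1, N@2, O@5, K@7, J@10, L@10): d1:3  d2:3  d3:3  d4:3  d5:2  d6:2  d7:3  d8:3  d9:3  d10:3  d11:2  d12:0 ⇒ 3.
Reduction 8 − 3 = 5.

5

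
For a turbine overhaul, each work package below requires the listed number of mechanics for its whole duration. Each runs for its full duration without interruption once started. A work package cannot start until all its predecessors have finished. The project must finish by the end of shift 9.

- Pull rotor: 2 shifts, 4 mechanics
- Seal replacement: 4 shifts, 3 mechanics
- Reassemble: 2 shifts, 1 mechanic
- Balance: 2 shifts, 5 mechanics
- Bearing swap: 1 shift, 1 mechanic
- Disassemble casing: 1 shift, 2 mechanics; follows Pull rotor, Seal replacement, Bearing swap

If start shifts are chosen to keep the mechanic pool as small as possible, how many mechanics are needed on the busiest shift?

5

Early-start (Pull rotor@1, Seal replacement@1, Reassemble@1, Balance@1, Bearing swap@1, Disassemble casing@5) gives peak 14: s1:14  s2:13  s3:3  s4:3  s5:2  s6:0  s7:0  s8:0  s9:0.
Shift Seal replacement→3, Balance→7, Bearing swap→3, Disassemble casing→9.
Schedule Pull rotor@1, Seal replacement@3, Reassemble@1, Balance@7, Bearing swap@3, Disassemble casing@9: s1:5  s2:5  s3:4  s4:3  s5:3  s6:3  s7:5  s8:5  s9:2 — peak 5.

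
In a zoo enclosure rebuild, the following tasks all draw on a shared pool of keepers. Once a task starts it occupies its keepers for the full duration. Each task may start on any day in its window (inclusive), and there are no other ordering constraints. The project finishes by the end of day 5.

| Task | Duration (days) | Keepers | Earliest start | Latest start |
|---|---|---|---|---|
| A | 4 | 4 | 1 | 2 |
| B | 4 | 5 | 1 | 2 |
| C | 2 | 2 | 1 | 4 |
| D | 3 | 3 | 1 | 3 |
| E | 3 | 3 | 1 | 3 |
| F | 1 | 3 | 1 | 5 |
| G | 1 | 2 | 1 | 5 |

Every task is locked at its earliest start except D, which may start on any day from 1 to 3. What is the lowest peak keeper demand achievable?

D@1: d1:22  d2:17  d3:15  d4:9  d5:0 → peak 22
D@2: d1:19  d2:17  d3:15  d4:12  d5:0 → peak 19
D@3: d1:19  d2:14  d3:15  d4:12  d5:3 → peak 19
Best is D@2, peak 19.

19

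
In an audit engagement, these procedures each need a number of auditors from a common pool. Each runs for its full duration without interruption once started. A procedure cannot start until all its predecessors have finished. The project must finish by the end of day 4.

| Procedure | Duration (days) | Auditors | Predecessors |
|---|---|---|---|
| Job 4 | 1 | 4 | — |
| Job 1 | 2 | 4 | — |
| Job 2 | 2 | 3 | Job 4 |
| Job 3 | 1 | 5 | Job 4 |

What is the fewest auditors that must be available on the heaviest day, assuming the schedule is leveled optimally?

7

Early-start (Job 4@1, Job 1@1, Job 2@2, Job 3@2) gives peak 12: d1:8  d2:12  d3:3  d4:0.
Shift Job 1→2, Job 3→4.
Schedule Job 4@1, Job 1@2, Job 2@2, Job 3@4: d1:4  d2:7  d3:7  d4:5 — peak 7.
No arrangement of the 24 feasible schedules does better.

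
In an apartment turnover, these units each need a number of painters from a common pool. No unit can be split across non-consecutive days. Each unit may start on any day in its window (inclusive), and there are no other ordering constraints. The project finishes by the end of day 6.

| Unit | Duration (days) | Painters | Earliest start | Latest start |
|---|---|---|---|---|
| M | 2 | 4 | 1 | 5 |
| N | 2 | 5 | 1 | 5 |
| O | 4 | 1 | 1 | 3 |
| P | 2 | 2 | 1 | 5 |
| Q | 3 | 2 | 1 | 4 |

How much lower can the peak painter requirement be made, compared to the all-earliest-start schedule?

8

Early-start peak: d1:14  d2:14  d3:3  d4:1  d5:0  d6:0 ⇒ 14.
Leveled (M@1, N@5, O@3, P@3, Q@1): d1:6  d2:6  d3:5  d4:3  d5:6  d6:6 ⇒ 6.
Reduction 14 − 6 = 8.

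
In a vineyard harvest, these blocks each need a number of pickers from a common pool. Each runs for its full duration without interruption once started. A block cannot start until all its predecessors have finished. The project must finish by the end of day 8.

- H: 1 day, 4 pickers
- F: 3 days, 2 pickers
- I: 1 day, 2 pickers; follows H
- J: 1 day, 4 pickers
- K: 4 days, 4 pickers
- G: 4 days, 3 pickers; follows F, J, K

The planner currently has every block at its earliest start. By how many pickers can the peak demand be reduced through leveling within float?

6

Early-start peak: d1:14  d2:8  d3:6  d4:4  d5:3  d6:3  d7:3  d8:3 ⇒ 14.
Leveled (H@5, F@1, I@6, J@4, K@1, G@5): d1:6  d2:6  d3:6  d4:8  d5:7  d6:5  d7:3  d8:3 ⇒ 8.
Reduction 14 − 8 = 6.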